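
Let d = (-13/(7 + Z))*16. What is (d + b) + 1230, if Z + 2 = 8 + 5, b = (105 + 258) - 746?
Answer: 7519/9 ≈ 835.44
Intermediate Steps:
b = -383 (b = 363 - 746 = -383)
Z = 11 (Z = -2 + (8 + 5) = -2 + 13 = 11)
d = -104/9 (d = (-13/(7 + 11))*16 = (-13/18)*16 = ((1/18)*(-13))*16 = -13/18*16 = -104/9 ≈ -11.556)
(d + b) + 1230 = (-104/9 - 383) + 1230 = -3551/9 + 1230 = 7519/9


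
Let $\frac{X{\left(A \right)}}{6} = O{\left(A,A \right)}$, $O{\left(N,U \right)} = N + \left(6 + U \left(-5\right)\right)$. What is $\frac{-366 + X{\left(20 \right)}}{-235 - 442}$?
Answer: $\frac{810}{677} \approx 1.1965$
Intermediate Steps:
$O{\left(N,U \right)} = 6 + N - 5 U$ ($O{\left(N,U \right)} = N - \left(-6 + 5 U\right) = 6 + N - 5 U$)
$X{\left(A \right)} = 36 - 24 A$ ($X{\left(A \right)} = 6 \left(6 + A - 5 A\right) = 6 \left(6 - 4 A\right) = 36 - 24 A$)
$\frac{-366 + X{\left(20 \right)}}{-235 - 442} = \frac{-366 + \left(36 - 480\right)}{-235 - 442} = \frac{-366 + \left(36 - 480\right)}{-677} = \left(-366 - 444\right) \left(- \frac{1}{677}\right) = \left(-810\right) \left(- \frac{1}{677}\right) = \frac{810}{677}$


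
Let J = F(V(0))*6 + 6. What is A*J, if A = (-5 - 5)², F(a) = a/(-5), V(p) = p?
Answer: 600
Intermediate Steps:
F(a) = -a/5 (F(a) = a*(-⅕) = -a/5)
J = 6 (J = -⅕*0*6 + 6 = 0*6 + 6 = 0 + 6 = 6)
A = 100 (A = (-10)² = 100)
A*J = 100*6 = 600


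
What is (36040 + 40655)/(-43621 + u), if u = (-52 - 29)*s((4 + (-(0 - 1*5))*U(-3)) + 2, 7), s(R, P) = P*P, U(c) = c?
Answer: -15339/9518 ≈ -1.6116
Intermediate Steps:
s(R, P) = P**2
u = -3969 (u = (-52 - 29)*7**2 = -81*49 = -3969)
(36040 + 40655)/(-43621 + u) = (36040 + 40655)/(-43621 - 3969) = 76695/(-47590) = 76695*(-1/47590) = -15339/9518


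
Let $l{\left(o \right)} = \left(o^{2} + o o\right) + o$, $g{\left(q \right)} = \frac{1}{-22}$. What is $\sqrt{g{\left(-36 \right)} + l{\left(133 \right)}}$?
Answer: $\frac{\sqrt{17187302}}{22} \approx 188.44$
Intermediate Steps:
$g{\left(q \right)} = - \frac{1}{22}$
$l{\left(o \right)} = o + 2 o^{2}$ ($l{\left(o \right)} = \left(o^{2} + o^{2}\right) + o = 2 o^{2} + o = o + 2 o^{2}$)
$\sqrt{g{\left(-36 \right)} + l{\left(133 \right)}} = \sqrt{- \frac{1}{22} + 133 \left(1 + 2 \cdot 133\right)} = \sqrt{- \frac{1}{22} + 133 \left(1 + 266\right)} = \sqrt{- \frac{1}{22} + 133 \cdot 267} = \sqrt{- \frac{1}{22} + 35511} = \sqrt{\frac{781241}{22}} = \frac{\sqrt{17187302}}{22}$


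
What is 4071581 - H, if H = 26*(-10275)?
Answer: 4338731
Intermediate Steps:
H = -267150
4071581 - H = 4071581 - 1*(-267150) = 4071581 + 267150 = 4338731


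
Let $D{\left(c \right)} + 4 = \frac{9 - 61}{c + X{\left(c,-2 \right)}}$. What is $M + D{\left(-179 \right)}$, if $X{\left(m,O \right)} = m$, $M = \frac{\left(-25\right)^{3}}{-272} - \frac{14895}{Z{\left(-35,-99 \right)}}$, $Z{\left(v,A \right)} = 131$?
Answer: $- \frac{383403215}{6378128} \approx -60.112$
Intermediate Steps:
$M = - \frac{2004565}{35632}$ ($M = \frac{\left(-25\right)^{3}}{-272} - \frac{14895}{131} = \left(-15625\right) \left(- \frac{1}{272}\right) - \frac{14895}{131} = \frac{15625}{272} - \frac{14895}{131} = - \frac{2004565}{35632} \approx -56.257$)
$D{\left(c \right)} = -4 - \frac{26}{c}$ ($D{\left(c \right)} = -4 + \frac{9 - 61}{c + c} = -4 - \frac{52}{2 c} = -4 - 52 \frac{1}{2 c} = -4 - \frac{26}{c}$)
$M + D{\left(-179 \right)} = - \frac{2004565}{35632} - \left(4 + \frac{26}{-179}\right) = - \frac{2004565}{35632} - \frac{690}{179} = - \frac{383403215}{6378128}$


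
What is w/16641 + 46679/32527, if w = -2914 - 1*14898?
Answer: 197414315/541281807 ≈ 0.36472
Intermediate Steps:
w = -17812 (w = -2914 - 14898 = -17812)
w/16641 + 46679/32527 = -17812/16641 + 46679/32527 = 197414315/541281807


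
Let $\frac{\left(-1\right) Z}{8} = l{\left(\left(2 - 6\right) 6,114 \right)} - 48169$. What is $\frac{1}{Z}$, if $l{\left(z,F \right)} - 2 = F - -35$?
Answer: $\frac{1}{384144} \approx 2.6032 \cdot 10^{-6}$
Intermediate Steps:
$l{\left(z,F \right)} = 37 + F$ ($l{\left(z,F \right)} = 2 + \left(F - -35\right) = 2 + \left(F + 35\right) = 2 + \left(35 + F\right) = 37 + F$)
$Z = 384144$ ($Z = - 8 \left(\left(37 + 114\right) - 48169\right) = - 8 \left(151 - 48169\right) = \left(-8\right) \left(-48018\right) = 384144$)
$\frac{1}{Z} = \frac{1}{384144}$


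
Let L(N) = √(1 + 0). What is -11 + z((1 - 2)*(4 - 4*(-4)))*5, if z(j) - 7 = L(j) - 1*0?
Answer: 29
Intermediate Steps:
L(N) = 1 (L(N) = √1 = 1)
z(j) = 8 (z(j) = 7 + (1 - 1*0) = 7 + (1 + 0) = 7 + 1 = 8)
-11 + z((1 - 2)*(4 - 4*(-4)))*5 = -11 + 8*5 = -11 + 40 = 29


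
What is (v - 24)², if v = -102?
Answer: 15876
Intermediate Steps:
(v - 24)² = (-102 - 24)² = (-126)² = 15876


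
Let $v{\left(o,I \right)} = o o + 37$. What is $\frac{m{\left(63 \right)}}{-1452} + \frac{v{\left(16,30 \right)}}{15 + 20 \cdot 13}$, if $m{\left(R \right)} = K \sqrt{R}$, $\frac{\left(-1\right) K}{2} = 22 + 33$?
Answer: $\frac{293}{275} + \frac{5 \sqrt{7}}{22} \approx 1.6668$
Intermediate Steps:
$v{\left(o,I \right)} = 37 + o^{2}$ ($v{\left(o,I \right)} = o^{2} + 37 = 37 + o^{2}$)
$K = -110$ ($K = - 2 \left(22 + 33\right) = \left(-2\right) 55 = -110$)
$m{\left(R \right)} = - 110 \sqrt{R}$
$\frac{m{\left(63 \right)}}{-1452} + \frac{v{\left(16,30 \right)}}{15 + 20 \cdot 13} = \frac{\left(-110\right) \sqrt{63}}{-1452} + \frac{37 + 16^{2}}{15 + 20 \cdot 13} = - 110 \cdot 3 \sqrt{7} \left(- \frac{1}{1452}\right) + \frac{37 + 256}{15 + 260} = - 330 \sqrt{7} \left(- \frac{1}{1452}\right) + \frac{293}{275} = \frac{5 \sqrt{7}}{22} + 293 \cdot \frac{1}{275} = \frac{5 \sqrt{7}}{22} + \frac{293}{275} = \frac{293}{275} + \frac{5 \sqrt{7}}{22}$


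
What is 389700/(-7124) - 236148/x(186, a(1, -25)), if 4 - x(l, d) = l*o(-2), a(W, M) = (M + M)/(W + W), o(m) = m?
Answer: -114302847/167414 ≈ -682.76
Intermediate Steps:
a(W, M) = M/W (a(W, M) = (2*M)/((2*W)) = (2*M)*(1/(2*W)) = M/W)
x(l, d) = 4 + 2*l (x(l, d) = 4 - l*(-2) = 4 - (-2)*l = 4 + 2*l)
389700/(-7124) - 236148/x(186, a(1, -25)) = 389700/(-7124) - 236148/(4 + 2*186) = 389700*(-1/7124) - 236148/(4 + 372) = -97425/1781 - 236148/376 = -97425/1781 - 236148*1/376 = -97425/1781 - 59037/94 = -114302847/167414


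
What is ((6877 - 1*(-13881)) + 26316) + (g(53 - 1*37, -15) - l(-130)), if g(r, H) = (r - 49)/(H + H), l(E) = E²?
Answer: 301751/10 ≈ 30175.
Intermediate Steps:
g(r, H) = (-49 + r)/(2*H) (g(r, H) = (-49 + r)/((2*H)) = (-49 + r)*(1/(2*H)) = (-49 + r)/(2*H))
((6877 - 1*(-13881)) + 26316) + (g(53 - 1*37, -15) - l(-130)) = ((6877 - 1*(-13881)) + 26316) + ((½)*(-49 + (53 - 1*37))/(-15) - 1*(-130)²) = ((6877 + 13881) + 26316) + ((½)*(-1/15)*(-49 + (53 - 37)) - 1*16900) = (20758 + 26316) + ((½)*(-1/15)*(-49 + 16) - 16900) = 47074 + ((½)*(-1/15)*(-33) - 16900) = 47074 + (11/10 - 16900) = 47074 - 168989/10 = 301751/10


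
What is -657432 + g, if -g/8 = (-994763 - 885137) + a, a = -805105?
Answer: 20822608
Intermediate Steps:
g = 21480040 (g = -8*((-994763 - 885137) - 805105) = -8*(-1879900 - 805105) = -8*(-2685005) = 21480040)
-657432 + g = -657432 + 21480040 = 20822608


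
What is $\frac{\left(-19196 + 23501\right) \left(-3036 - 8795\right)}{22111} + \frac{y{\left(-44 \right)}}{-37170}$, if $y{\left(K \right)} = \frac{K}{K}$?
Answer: $- \frac{1893159374461}{821865870} \approx -2303.5$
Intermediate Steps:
$y{\left(K \right)} = 1$
$\frac{\left(-19196 + 23501\right) \left(-3036 - 8795\right)}{22111} + \frac{y{\left(-44 \right)}}{-37170} = \frac{\left(-19196 + 23501\right) \left(-3036 - 8795\right)}{22111} + 1 \frac{1}{-37170} = 4305 \left(-11831\right) \frac{1}{22111} + 1 \left(- \frac{1}{37170}\right) = \left(-50932455\right) \frac{1}{22111} - \frac{1}{37170} = - \frac{50932455}{22111} - \frac{1}{37170} = - \frac{1893159374461}{821865870}$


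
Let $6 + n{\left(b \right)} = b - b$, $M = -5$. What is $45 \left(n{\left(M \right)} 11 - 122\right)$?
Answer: $-8460$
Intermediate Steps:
$n{\left(b \right)} = -6$ ($n{\left(b \right)} = -6 + \left(b - b\right) = -6 + 0 = -6$)
$45 \left(n{\left(M \right)} 11 - 122\right) = 45 \left(\left(-6\right) 11 - 122\right) = 45 \left(-66 - 122\right) = 45 \left(-188\right) = -8460$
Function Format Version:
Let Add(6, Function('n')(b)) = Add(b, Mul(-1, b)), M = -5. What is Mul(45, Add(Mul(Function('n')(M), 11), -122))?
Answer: -8460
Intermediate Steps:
Function('n')(b) = -6 (Function('n')(b) = Add(-6, Add(b, Mul(-1, b))) = Add(-6, 0) = -6)
Mul(45, Add(Mul(Function('n')(M), 11), -122)) = Mul(45, Add(Mul(-6, 11), -122)) = Mul(45, Add(-66, -122)) = Mul(45, -188) = -8460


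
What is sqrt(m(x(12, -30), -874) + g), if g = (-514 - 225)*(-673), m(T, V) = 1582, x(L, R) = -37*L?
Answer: sqrt(498929) ≈ 706.35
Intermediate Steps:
g = 497347 (g = -739*(-673) = 497347)
sqrt(m(x(12, -30), -874) + g) = sqrt(1582 + 497347) = sqrt(498929)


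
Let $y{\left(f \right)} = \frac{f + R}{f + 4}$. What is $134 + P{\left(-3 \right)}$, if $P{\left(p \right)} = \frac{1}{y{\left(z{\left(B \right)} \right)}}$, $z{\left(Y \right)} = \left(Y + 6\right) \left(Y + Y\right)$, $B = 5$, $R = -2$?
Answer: $\frac{2431}{18} \approx 135.06$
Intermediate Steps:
$z{\left(Y \right)} = 2 Y \left(6 + Y\right)$ ($z{\left(Y \right)} = \left(6 + Y\right) 2 Y = 2 Y \left(6 + Y\right)$)
$y{\left(f \right)} = \frac{-2 + f}{4 + f}$ ($y{\left(f \right)} = \frac{f - 2}{f + 4} = \frac{-2 + f}{4 + f}$)
$P{\left(p \right)} = \frac{19}{18}$ ($P{\left(p \right)} = \frac{1}{\frac{1}{4 + 2 \cdot 5 \left(6 + 5\right)} \left(-2 + 2 \cdot 5 \left(6 + 5\right)\right)} = \frac{1}{\frac{1}{4 + 2 \cdot 5 \cdot 11} \left(-2 + 2 \cdot 5 \cdot 11\right)} = \frac{1}{\frac{1}{4 + 110} \left(-2 + 110\right)} = \frac{1}{\frac{1}{114} \cdot 108} = \frac{1}{\frac{18}{19}} = \frac{19}{18}$)
$134 + P{\left(-3 \right)} = 134 + \frac{19}{18} = \frac{2431}{18}$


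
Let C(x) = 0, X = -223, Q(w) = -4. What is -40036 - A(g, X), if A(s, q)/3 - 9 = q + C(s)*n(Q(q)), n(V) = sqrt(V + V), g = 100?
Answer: -39394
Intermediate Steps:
n(V) = sqrt(2)*sqrt(V) (n(V) = sqrt(2*V) = sqrt(2)*sqrt(V))
A(s, q) = 27 + 3*q (A(s, q) = 27 + 3*(q + 0*(sqrt(2)*sqrt(-4))) = 27 + 3*(q + 0*(sqrt(2)*(2*I))) = 27 + 3*(q + 0*(2*I*sqrt(2))) = 27 + 3*(q + 0) = 27 + 3*q)
-40036 - A(g, X) = -40036 - (27 + 3*(-223)) = -40036 - (27 - 669) = -40036 - 1*(-642) = -40036 + 642 = -39394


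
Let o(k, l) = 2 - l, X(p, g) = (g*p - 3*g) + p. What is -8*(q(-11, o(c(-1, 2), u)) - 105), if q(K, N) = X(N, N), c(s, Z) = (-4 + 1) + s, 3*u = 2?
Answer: 7624/9 ≈ 847.11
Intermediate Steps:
u = ⅔ (u = (⅓)*2 = ⅔ ≈ 0.66667)
c(s, Z) = -3 + s
X(p, g) = p - 3*g + g*p (X(p, g) = (-3*g + g*p) + p = p - 3*g + g*p)
q(K, N) = N² - 2*N (q(K, N) = N - 3*N + N*N = N - 3*N + N² = N² - 2*N)
-8*(q(-11, o(c(-1, 2), u)) - 105) = -8*((2 - 1*⅔)*(-2 + (2 - 1*⅔)) - 105) = -8*((2 - ⅔)*(-2 + (2 - ⅔)) - 105) = -8*(4*(-2 + 4/3)/3 - 105) = -8*((4/3)*(-⅔) - 105) = -8*(-8/9 - 105) = -8*(-953/9) = 7624/9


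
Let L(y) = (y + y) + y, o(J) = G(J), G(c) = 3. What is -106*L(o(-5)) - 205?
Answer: -1159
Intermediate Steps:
o(J) = 3
L(y) = 3*y (L(y) = 2*y + y = 3*y)
-106*L(o(-5)) - 205 = -318*3 - 205 = -106*9 - 205 = -954 - 205 = -1159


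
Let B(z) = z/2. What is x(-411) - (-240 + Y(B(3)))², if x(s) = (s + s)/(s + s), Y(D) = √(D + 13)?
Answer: -115227/2 + 240*√58 ≈ -55786.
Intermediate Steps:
B(z) = z/2 (B(z) = z*(½) = z/2)
Y(D) = √(13 + D)
x(s) = 1 (x(s) = (2*s)/((2*s)) = (2*s)*(1/(2*s)) = 1)
x(-411) - (-240 + Y(B(3)))² = 1 - (-240 + √(13 + (½)*3))² = 1 - (-240 + √(13 + 3/2))² = 1 - (-240 + √(29/2))² = 1 - (-240 + √58/2)²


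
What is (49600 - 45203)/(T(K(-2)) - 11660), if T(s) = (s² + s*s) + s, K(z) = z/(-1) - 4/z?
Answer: -4397/11624 ≈ -0.37827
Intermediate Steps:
K(z) = -z - 4/z (K(z) = z*(-1) - 4/z = -z - 4/z)
T(s) = s + 2*s² (T(s) = (s² + s²) + s = 2*s² + s = s + 2*s²)
(49600 - 45203)/(T(K(-2)) - 11660) = (49600 - 45203)/((-1*(-2) - 4/(-2))*(1 + 2*(-1*(-2) - 4/(-2))) - 11660) = 4397/((2 - 4*(-½))*(1 + 2*(2 - 4*(-½))) - 11660) = 4397/((2 + 2)*(1 + 2*(2 + 2)) - 11660) = 4397/(4*(1 + 2*4) - 11660) = 4397/(4*(1 + 8) - 11660) = 4397/(4*9 - 11660) = 4397/(36 - 11660) = 4397/(-11624) = 4397*(-1/11624) = -4397/11624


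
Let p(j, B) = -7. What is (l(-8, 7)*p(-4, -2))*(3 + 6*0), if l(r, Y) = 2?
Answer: -42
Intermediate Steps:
(l(-8, 7)*p(-4, -2))*(3 + 6*0) = (2*(-7))*(3 + 6*0) = -14*(3 + 0) = -14*3 = -42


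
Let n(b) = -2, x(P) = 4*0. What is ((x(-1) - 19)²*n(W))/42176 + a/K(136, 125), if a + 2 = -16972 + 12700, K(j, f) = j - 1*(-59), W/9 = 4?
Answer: -90200507/4112160 ≈ -21.935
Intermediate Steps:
W = 36 (W = 9*4 = 36)
x(P) = 0
K(j, f) = 59 + j (K(j, f) = j + 59 = 59 + j)
a = -4274 (a = -2 + (-16972 + 12700) = -2 - 4272 = -4274)
((x(-1) - 19)²*n(W))/42176 + a/K(136, 125) = ((0 - 19)²*(-2))/42176 - 4274/(59 + 136) = ((-19)²*(-2))*(1/42176) - 4274/195 = (361*(-2))*(1/42176) - 4274*1/195 = -722*1/42176 - 4274/195 = -361/21088 - 4274/195 = -90200507/4112160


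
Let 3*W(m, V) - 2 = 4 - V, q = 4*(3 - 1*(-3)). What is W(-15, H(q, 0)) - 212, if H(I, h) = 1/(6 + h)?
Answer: -3781/18 ≈ -210.06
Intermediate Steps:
q = 24 (q = 4*(3 + 3) = 4*6 = 24)
W(m, V) = 2 - V/3 (W(m, V) = ⅔ + (4 - V)/3 = ⅔ + (4/3 - V/3) = 2 - V/3)
W(-15, H(q, 0)) - 212 = (2 - 1/(3*(6 + 0))) - 212 = (2 - ⅓/6) - 212 = (2 - ⅓*⅙) - 212 = (2 - 1/18) - 212 = 35/18 - 212 = -3781/18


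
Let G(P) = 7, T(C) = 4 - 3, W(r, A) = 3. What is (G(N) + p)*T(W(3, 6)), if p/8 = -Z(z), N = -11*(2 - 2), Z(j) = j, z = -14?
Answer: 119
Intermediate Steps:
N = 0 (N = -11*0 = 0)
T(C) = 1
p = 112 (p = 8*(-1*(-14)) = 8*14 = 112)
(G(N) + p)*T(W(3, 6)) = (7 + 112)*1 = 119*1 = 119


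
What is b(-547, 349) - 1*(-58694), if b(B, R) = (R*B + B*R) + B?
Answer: -323659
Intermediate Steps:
b(B, R) = B + 2*B*R (b(B, R) = (B*R + B*R) + B = 2*B*R + B = B + 2*B*R)
b(-547, 349) - 1*(-58694) = -547*(1 + 2*349) - 1*(-58694) = -547*(1 + 698) + 58694 = -547*699 + 58694 = -382353 + 58694 = -323659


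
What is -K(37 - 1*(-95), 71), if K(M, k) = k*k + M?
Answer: -5173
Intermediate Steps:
K(M, k) = M + k² (K(M, k) = k² + M = M + k²)
-K(37 - 1*(-95), 71) = -((37 - 1*(-95)) + 71²) = -((37 + 95) + 5041) = -(132 + 5041) = -1*5173 = -5173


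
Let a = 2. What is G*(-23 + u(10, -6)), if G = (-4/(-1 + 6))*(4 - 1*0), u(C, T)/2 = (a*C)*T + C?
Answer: 3888/5 ≈ 777.60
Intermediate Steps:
u(C, T) = 2*C + 4*C*T (u(C, T) = 2*((2*C)*T + C) = 2*(2*C*T + C) = 2*(C + 2*C*T) = 2*C + 4*C*T)
G = -16/5 (G = (-4/5)*(4 + 0) = ((1/5)*(-4))*4 = -4/5*4 = -16/5 ≈ -3.2000)
G*(-23 + u(10, -6)) = -16*(-23 + 2*10*(1 + 2*(-6)))/5 = -16*(-23 + 2*10*(1 - 12))/5 = -16*(-23 + 2*10*(-11))/5 = -16*(-23 - 220)/5 = -16/5*(-243) = 3888/5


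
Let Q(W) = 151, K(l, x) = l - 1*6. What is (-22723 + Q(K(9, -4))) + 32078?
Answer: 9506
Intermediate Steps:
K(l, x) = -6 + l (K(l, x) = l - 6 = -6 + l)
(-22723 + Q(K(9, -4))) + 32078 = (-22723 + 151) + 32078 = -22572 + 32078 = 9506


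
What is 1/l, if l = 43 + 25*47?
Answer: 1/1218 ≈ 0.00082102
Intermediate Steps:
l = 1218 (l = 43 + 1175 = 1218)
1/l = 1/1218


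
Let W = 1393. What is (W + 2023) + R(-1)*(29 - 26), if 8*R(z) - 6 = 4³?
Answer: 13769/4 ≈ 3442.3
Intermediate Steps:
R(z) = 35/4 (R(z) = ¾ + (⅛)*4³ = ¾ + (⅛)*64 = ¾ + 8 = 35/4)
(W + 2023) + R(-1)*(29 - 26) = (1393 + 2023) + 35*(29 - 26)/4 = 3416 + (35/4)*3 = 3416 + 105/4 = 13769/4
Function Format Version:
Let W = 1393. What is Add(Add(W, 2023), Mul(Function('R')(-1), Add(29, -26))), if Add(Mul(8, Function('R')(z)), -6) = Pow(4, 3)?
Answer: Rational(13769, 4) ≈ 3442.3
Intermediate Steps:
Function('R')(z) = Rational(35, 4) (Function('R')(z) = Add(Rational(3, 4), Mul(Rational(1, 8), Pow(4, 3))) = Add(Rational(3, 4), Mul(Rational(1, 8), 64)) = Add(Rational(3, 4), 8) = Rational(35, 4))
Add(Add(W, 2023), Mul(Function('R')(-1), Add(29, -26))) = Add(Add(1393, 2023), Mul(Rational(35, 4), Add(29, -26))) = Add(3416, Mul(Rational(35, 4), 3)) = Add(3416, Rational(105, 4)) = Rational(13769, 4)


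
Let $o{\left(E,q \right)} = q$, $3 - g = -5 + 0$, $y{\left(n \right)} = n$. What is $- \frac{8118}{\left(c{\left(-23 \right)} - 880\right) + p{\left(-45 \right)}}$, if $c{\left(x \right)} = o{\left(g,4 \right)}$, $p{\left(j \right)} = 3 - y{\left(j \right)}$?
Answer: $\frac{451}{46} \approx 9.8044$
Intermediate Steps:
$p{\left(j \right)} = 3 - j$
$g = 8$ ($g = 3 - \left(-5 + 0\right) = 3 - -5 = 3 + 5 = 8$)
$c{\left(x \right)} = 4$
$- \frac{8118}{\left(c{\left(-23 \right)} - 880\right) + p{\left(-45 \right)}} = - \frac{8118}{\left(4 - 880\right) + \left(3 - -45\right)} = - \frac{8118}{-876 + \left(3 + 45\right)} = - \frac{8118}{-876 + 48} = - \frac{8118}{-828} = \left(-8118\right) \left(- \frac{1}{828}\right) = \frac{451}{46}$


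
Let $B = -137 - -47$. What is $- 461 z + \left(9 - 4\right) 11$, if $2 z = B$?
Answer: $20800$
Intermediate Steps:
$B = -90$ ($B = -137 + 47 = -90$)
$z = -45$ ($z = \frac{1}{2} \left(-90\right) = -45$)
$- 461 z + \left(9 - 4\right) 11 = \left(-461\right) \left(-45\right) + \left(9 - 4\right) 11 = 20745 + 5 \cdot 11 = 20745 + 55 = 20800$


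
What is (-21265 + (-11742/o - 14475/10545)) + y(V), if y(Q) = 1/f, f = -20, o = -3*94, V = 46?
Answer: -14025762021/660820 ≈ -21225.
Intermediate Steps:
o = -282
y(Q) = -1/20 (y(Q) = 1/(-20) = -1/20)
(-21265 + (-11742/o - 14475/10545)) + y(V) = (-21265 + (-11742/(-282) - 14475/10545)) - 1/20 = (-21265 + (-11742*(-1/282) - 14475*1/10545)) - 1/20 = (-21265 + (1957/47 - 965/703)) - 1/20 = (-21265 + 1330416/33041) - 1/20 = -701286449/33041 - 1/20 = -14025762021/660820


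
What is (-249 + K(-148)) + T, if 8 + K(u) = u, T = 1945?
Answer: 1540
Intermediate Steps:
K(u) = -8 + u
(-249 + K(-148)) + T = (-249 + (-8 - 148)) + 1945 = (-249 - 156) + 1945 = -405 + 1945 = 1540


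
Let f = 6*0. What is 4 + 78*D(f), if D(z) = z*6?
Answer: 4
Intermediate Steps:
f = 0
D(z) = 6*z
4 + 78*D(f) = 4 + 78*(6*0) = 4 + 78*0 = 4 + 0 = 4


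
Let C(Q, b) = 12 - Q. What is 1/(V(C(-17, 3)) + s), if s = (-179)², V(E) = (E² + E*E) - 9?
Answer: 1/33714 ≈ 2.9661e-5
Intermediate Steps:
V(E) = -9 + 2*E² (V(E) = (E² + E²) - 9 = 2*E² - 9 = -9 + 2*E²)
s = 32041
1/(V(C(-17, 3)) + s) = 1/((-9 + 2*(12 - 1*(-17))²) + 32041) = 1/((-9 + 2*(12 + 17)²) + 32041) = 1/((-9 + 2*29²) + 32041) = 1/((-9 + 2*841) + 32041) = 1/((-9 + 1682) + 32041) = 1/(1673 + 32041) = 1/33714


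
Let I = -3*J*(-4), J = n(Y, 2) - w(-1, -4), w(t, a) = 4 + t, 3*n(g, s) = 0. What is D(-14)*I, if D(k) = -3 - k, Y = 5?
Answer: -396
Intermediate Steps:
n(g, s) = 0 (n(g, s) = (1/3)*0 = 0)
J = -3 (J = 0 - (4 - 1) = 0 - 1*3 = 0 - 3 = -3)
I = -36 (I = -3*(-3)*(-4) = 9*(-4) = -36)
D(-14)*I = (-3 - 1*(-14))*(-36) = (-3 + 14)*(-36) = 11*(-36) = -396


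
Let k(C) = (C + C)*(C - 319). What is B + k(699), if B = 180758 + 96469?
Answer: 808467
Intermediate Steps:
k(C) = 2*C*(-319 + C) (k(C) = (2*C)*(-319 + C) = 2*C*(-319 + C))
B = 277227
B + k(699) = 277227 + 2*699*(-319 + 699) = 277227 + 2*699*380 = 277227 + 531240 = 808467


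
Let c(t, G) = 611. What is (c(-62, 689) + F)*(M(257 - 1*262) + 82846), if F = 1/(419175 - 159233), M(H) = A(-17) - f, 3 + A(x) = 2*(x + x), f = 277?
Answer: 6551354399187/129971 ≈ 5.0406e+7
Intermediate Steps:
A(x) = -3 + 4*x (A(x) = -3 + 2*(x + x) = -3 + 2*(2*x) = -3 + 4*x)
M(H) = -348 (M(H) = (-3 + 4*(-17)) - 1*277 = (-3 - 68) - 277 = -71 - 277 = -348)
F = 1/259942 ≈ 3.8470e-6
(c(-62, 689) + F)*(M(257 - 1*262) + 82846) = (611 + 1/259942)*(-348 + 82846) = (158824563/259942)*82498 = 6551354399187/129971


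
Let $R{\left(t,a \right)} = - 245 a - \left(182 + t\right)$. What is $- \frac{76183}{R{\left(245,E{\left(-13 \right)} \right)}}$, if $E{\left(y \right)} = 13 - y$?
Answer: $\frac{76183}{6797} \approx 11.208$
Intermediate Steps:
$R{\left(t,a \right)} = -182 - t - 245 a$
$- \frac{76183}{R{\left(245,E{\left(-13 \right)} \right)}} = - \frac{76183}{-182 - 245 - 245 \left(13 - -13\right)} = - \frac{76183}{-182 - 245 - 245 \left(13 + 13\right)} = - \frac{76183}{-182 - 245 - 6370} = - \frac{76183}{-6797} = \left(-76183\right) \left(- \frac{1}{6797}\right) = \frac{76183}{6797}$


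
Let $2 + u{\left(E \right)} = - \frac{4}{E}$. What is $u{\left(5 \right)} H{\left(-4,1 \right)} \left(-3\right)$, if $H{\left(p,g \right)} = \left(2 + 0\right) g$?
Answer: $\frac{84}{5} \approx 16.8$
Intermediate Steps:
$H{\left(p,g \right)} = 2 g$
$u{\left(E \right)} = -2 - \frac{4}{E}$
$u{\left(5 \right)} H{\left(-4,1 \right)} \left(-3\right) = \left(-2 - \frac{4}{5}\right) 2 \cdot 1 \left(-3\right) = \left(-2 - \frac{4}{5}\right) 2 \left(-3\right) = \left(- \frac{14}{5}\right) 2 \left(-3\right) = \left(- \frac{28}{5}\right) \left(-3\right) = \frac{84}{5}$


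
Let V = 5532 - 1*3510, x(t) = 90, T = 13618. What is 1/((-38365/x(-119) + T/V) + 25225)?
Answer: 6066/150469903 ≈ 4.0314e-5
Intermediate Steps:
V = 2022 (V = 5532 - 3510 = 2022)
1/((-38365/x(-119) + T/V) + 25225) = 1/((-38365/90 + 13618/2022) + 25225) = 1/((-38365*1/90 + 13618*(1/2022)) + 25225) = 1/((-7673/18 + 6809/1011) + 25225) = 1/(-2544947/6066 + 25225) = 1/(150469903/6066) = 6066/150469903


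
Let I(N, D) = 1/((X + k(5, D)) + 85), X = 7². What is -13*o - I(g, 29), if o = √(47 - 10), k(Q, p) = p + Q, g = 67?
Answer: -1/168 - 13*√37 ≈ -79.082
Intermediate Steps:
k(Q, p) = Q + p
o = √37 ≈ 6.0828
X = 49
I(N, D) = 1/(139 + D) (I(N, D) = 1/((49 + (5 + D)) + 85) = 1/((54 + D) + 85) = 1/(139 + D))
-13*o - I(g, 29) = -13*√37 - 1/(139 + 29) = -13*√37 - 1/168 = -1/168 - 13*√37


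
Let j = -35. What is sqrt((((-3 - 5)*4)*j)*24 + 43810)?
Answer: sqrt(70690) ≈ 265.88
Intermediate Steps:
sqrt((((-3 - 5)*4)*j)*24 + 43810) = sqrt((((-3 - 5)*4)*(-35))*24 + 43810) = sqrt((-8*4*(-35))*24 + 43810) = sqrt(-32*(-35)*24 + 43810) = sqrt(1120*24 + 43810) = sqrt(26880 + 43810) = sqrt(70690)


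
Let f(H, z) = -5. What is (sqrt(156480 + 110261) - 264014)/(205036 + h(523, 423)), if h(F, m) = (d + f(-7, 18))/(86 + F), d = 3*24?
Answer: -160784526/124866991 + 609*sqrt(266741)/124866991 ≈ -1.2851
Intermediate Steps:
d = 72
h(F, m) = 67/(86 + F) (h(F, m) = (72 - 5)/(86 + F) = 67/(86 + F))
(sqrt(156480 + 110261) - 264014)/(205036 + h(523, 423)) = (sqrt(156480 + 110261) - 264014)/(205036 + 67/(86 + 523)) = (sqrt(266741) - 264014)/(205036 + 67/609) = (-264014 + sqrt(266741))/(205036 + 67*(1/609)) = (-264014 + sqrt(266741))/(205036 + 67/609) = (-264014 + sqrt(266741))/(124866991/609) = (-264014 + sqrt(266741))*(609/124866991) = -160784526/124866991 + 609*sqrt(266741)/124866991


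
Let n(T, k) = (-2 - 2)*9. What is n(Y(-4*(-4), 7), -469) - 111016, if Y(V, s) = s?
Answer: -111052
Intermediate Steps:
n(T, k) = -36 (n(T, k) = -4*9 = -36)
n(Y(-4*(-4), 7), -469) - 111016 = -36 - 111016 = -111052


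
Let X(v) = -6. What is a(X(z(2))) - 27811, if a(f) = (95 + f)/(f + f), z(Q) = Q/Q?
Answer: -333821/12 ≈ -27818.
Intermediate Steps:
z(Q) = 1
a(f) = (95 + f)/(2*f) (a(f) = (95 + f)/((2*f)) = (95 + f)*(1/(2*f)) = (95 + f)/(2*f))
a(X(z(2))) - 27811 = (1/2)*(95 - 6)/(-6) - 27811 = (1/2)*(-1/6)*89 - 27811 = -89/12 - 27811 = -333821/12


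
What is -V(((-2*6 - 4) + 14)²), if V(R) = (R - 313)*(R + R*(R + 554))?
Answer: 690924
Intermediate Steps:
V(R) = (-313 + R)*(R + R*(554 + R))
-V(((-2*6 - 4) + 14)²) = -((-2*6 - 4) + 14)²*(-173715 + (((-2*6 - 4) + 14)²)² + 242*((-2*6 - 4) + 14)²) = -((-12 - 4) + 14)²*(-173715 + (((-12 - 4) + 14)²)² + 242*((-12 - 4) + 14)²) = -(-16 + 14)²*(-173715 + ((-16 + 14)²)² + 242*(-16 + 14)²) = -(-2)²*(-173715 + ((-2)²)² + 242*(-2)²) = -4*(-173715 + 4² + 242*4) = -4*(-173715 + 16 + 968) = -4*(-172731) = -1*(-690924) = 690924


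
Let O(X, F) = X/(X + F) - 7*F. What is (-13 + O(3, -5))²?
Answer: 1681/4 ≈ 420.25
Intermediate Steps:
O(X, F) = -7*F + X/(F + X) (O(X, F) = X/(F + X) - 7*F = -7*F + X/(F + X))
(-13 + O(3, -5))² = (-13 + (3 - 7*(-5)² - 7*(-5)*3)/(-5 + 3))² = (-13 + (3 - 7*25 + 105)/(-2))² = (-13 - (3 - 175 + 105)/2)² = (-13 - ½*(-67))² = (-13 + 67/2)² = (41/2)² = 1681/4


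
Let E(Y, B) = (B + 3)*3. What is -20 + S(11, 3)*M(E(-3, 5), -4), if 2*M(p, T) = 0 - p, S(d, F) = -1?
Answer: -8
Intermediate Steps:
E(Y, B) = 9 + 3*B (E(Y, B) = (3 + B)*3 = 9 + 3*B)
M(p, T) = -p/2 (M(p, T) = (0 - p)/2 = (-p)/2 = -p/2)
-20 + S(11, 3)*M(E(-3, 5), -4) = -20 - (-1)*(9 + 3*5)/2 = -20 - (-1)*(9 + 15)/2 = -20 - (-1)*24/2 = -20 - 1*(-12) = -20 + 12 = -8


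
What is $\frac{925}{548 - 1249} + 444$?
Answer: $\frac{310319}{701} \approx 442.68$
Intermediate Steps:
$\frac{925}{548 - 1249} + 444 = \frac{925}{-701} + 444 = 925 \left(- \frac{1}{701}\right) + 444 = - \frac{925}{701} + 444 = \frac{310319}{701}$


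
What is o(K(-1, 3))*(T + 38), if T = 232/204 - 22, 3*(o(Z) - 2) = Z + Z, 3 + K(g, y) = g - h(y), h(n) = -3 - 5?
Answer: 12236/153 ≈ 79.974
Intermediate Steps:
h(n) = -8
K(g, y) = 5 + g (K(g, y) = -3 + (g - 1*(-8)) = -3 + (g + 8) = -3 + (8 + g) = 5 + g)
o(Z) = 2 + 2*Z/3 (o(Z) = 2 + (Z + Z)/3 = 2 + (2*Z)/3 = 2 + 2*Z/3)
T = -1064/51 (T = 232*(1/204) - 22 = 58/51 - 22 = -1064/51 ≈ -20.863)
o(K(-1, 3))*(T + 38) = (2 + 2*(5 - 1)/3)*(-1064/51 + 38) = (2 + (⅔)*4)*(874/51) = (2 + 8/3)*(874/51) = (14/3)*(874/51) = 12236/153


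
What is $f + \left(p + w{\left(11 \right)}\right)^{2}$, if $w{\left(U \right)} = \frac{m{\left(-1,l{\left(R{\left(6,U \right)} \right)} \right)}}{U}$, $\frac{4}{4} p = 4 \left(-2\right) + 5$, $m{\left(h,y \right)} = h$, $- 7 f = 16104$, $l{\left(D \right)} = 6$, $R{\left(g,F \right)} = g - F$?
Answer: $- \frac{1940492}{847} \approx -2291.0$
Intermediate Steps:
$f = - \frac{16104}{7}$ ($f = \left(- \frac{1}{7}\right) 16104 = - \frac{16104}{7} \approx -2300.6$)
$p = -3$ ($p = 4 \left(-2\right) + 5 = -8 + 5 = -3$)
$w{\left(U \right)} = - \frac{1}{U}$
$f + \left(p + w{\left(11 \right)}\right)^{2} = - \frac{16104}{7} + \left(-3 - \frac{1}{11}\right)^{2} = - \frac{16104}{7} + \left(- \frac{34}{11}\right)^{2} = - \frac{16104}{7} + \frac{1156}{121} = - \frac{1940492}{847}$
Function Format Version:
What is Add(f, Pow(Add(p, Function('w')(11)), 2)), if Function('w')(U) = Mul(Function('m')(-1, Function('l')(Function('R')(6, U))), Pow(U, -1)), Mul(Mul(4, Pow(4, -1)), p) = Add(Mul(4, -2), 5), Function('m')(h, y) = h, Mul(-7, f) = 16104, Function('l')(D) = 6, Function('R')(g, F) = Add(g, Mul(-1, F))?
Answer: Rational(-1940492, 847) ≈ -2291.0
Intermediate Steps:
f = Rational(-16104, 7) (f = Mul(Rational(-1, 7), 16104) = Rational(-16104, 7) ≈ -2300.6)
p = -3 (p = Add(Mul(4, -2), 5) = Add(-8, 5) = -3)
Function('w')(U) = Mul(-1, Pow(U, -1))
Add(f, Pow(Add(p, Function('w')(11)), 2)) = Add(Rational(-16104, 7), Pow(Add(-3, Mul(-1, Pow(11, -1))), 2)) = Add(Rational(-16104, 7), Pow(Add(-3, Mul(-1, Rational(1, 11))), 2)) = Add(Rational(-16104, 7), Pow(Add(-3, Rational(-1, 11)), 2)) = Add(Rational(-16104, 7), Pow(Rational(-34, 11), 2)) = Add(Rational(-16104, 7), Rational(1156, 121)) = Rational(-1940492, 847)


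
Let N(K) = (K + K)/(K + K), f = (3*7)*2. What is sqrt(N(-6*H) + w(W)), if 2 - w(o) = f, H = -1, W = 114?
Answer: I*sqrt(39) ≈ 6.245*I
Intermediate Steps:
f = 42 (f = 21*2 = 42)
w(o) = -40 (w(o) = 2 - 1*42 = 2 - 42 = -40)
N(K) = 1 (N(K) = (2*K)/((2*K)) = (2*K)*(1/(2*K)) = 1)
sqrt(N(-6*H) + w(W)) = sqrt(1 - 40) = sqrt(-39) = I*sqrt(39)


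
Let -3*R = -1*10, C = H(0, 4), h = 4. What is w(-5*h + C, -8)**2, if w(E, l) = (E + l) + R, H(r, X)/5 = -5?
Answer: 22201/9 ≈ 2466.8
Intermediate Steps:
H(r, X) = -25 (H(r, X) = 5*(-5) = -25)
C = -25
R = 10/3 (R = -(-1)*10/3 = -1/3*(-10) = 10/3 ≈ 3.3333)
w(E, l) = 10/3 + E + l (w(E, l) = (E + l) + 10/3 = 10/3 + E + l)
w(-5*h + C, -8)**2 = (10/3 + (-5*4 - 25) - 8)**2 = (10/3 + (-20 - 25) - 8)**2 = (10/3 - 45 - 8)**2 = (-149/3)**2 = 22201/9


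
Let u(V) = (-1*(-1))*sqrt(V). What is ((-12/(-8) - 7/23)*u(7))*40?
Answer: 1100*sqrt(7)/23 ≈ 126.54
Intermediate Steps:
u(V) = sqrt(V) (u(V) = 1*sqrt(V) = sqrt(V))
((-12/(-8) - 7/23)*u(7))*40 = ((-12/(-8) - 7/23)*sqrt(7))*40 = ((-12*(-1/8) - 7*1/23)*sqrt(7))*40 = ((3/2 - 7/23)*sqrt(7))*40 = (55*sqrt(7)/46)*40 = 1100*sqrt(7)/23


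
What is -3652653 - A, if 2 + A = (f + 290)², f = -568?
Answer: -3729935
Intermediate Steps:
A = 77282 (A = -2 + (-568 + 290)² = -2 + (-278)² = -2 + 77284 = 77282)
-3652653 - A = -3652653 - 1*77282 = -3652653 - 77282 = -3729935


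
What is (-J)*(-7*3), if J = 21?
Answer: 441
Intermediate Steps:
(-J)*(-7*3) = (-1*21)*(-7*3) = -21*(-21) = 441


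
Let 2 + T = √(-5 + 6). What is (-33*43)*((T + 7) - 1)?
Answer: -7095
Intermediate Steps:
T = -1 (T = -2 + √(-5 + 6) = -2 + √1 = -2 + 1 = -1)
(-33*43)*((T + 7) - 1) = (-33*43)*((-1 + 7) - 1) = -1419*(6 - 1) = -1419*5 = -7095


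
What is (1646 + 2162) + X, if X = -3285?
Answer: 523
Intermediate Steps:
(1646 + 2162) + X = (1646 + 2162) - 3285 = 3808 - 3285 = 523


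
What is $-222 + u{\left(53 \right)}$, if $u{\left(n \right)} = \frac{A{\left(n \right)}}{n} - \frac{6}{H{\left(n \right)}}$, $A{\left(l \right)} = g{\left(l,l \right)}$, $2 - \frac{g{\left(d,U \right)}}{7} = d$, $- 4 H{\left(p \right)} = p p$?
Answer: $- \frac{642495}{2809} \approx -228.73$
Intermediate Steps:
$H{\left(p \right)} = - \frac{p^{2}}{4}$ ($H{\left(p \right)} = - \frac{p p}{4} = - \frac{p^{2}}{4}$)
$g{\left(d,U \right)} = 14 - 7 d$
$A{\left(l \right)} = 14 - 7 l$
$u{\left(n \right)} = \frac{24}{n^{2}} + \frac{14 - 7 n}{n}$ ($u{\left(n \right)} = \frac{14 - 7 n}{n} - \frac{6}{\left(- \frac{1}{4}\right) n^{2}} = \frac{14 - 7 n}{n} - 6 \left(- \frac{4}{n^{2}}\right) = \frac{14 - 7 n}{n} + \frac{24}{n^{2}} = \frac{24}{n^{2}} + \frac{14 - 7 n}{n}$)
$-222 + u{\left(53 \right)} = -222 + \left(-7 + \frac{14}{53} + \frac{24}{2809}\right) = -222 - \frac{18897}{2809} = - \frac{642495}{2809}$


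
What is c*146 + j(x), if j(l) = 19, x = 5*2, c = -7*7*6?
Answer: -42905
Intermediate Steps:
c = -294 (c = -49*6 = -294)
x = 10
c*146 + j(x) = -294*146 + 19 = -42924 + 19 = -42905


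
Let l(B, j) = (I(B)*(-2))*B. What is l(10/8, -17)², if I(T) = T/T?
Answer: 25/4 ≈ 6.2500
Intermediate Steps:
I(T) = 1
l(B, j) = -2*B (l(B, j) = (1*(-2))*B = -2*B)
l(10/8, -17)² = (-20/8)² = (-2*5/4)² = (-5/2)² = 25/4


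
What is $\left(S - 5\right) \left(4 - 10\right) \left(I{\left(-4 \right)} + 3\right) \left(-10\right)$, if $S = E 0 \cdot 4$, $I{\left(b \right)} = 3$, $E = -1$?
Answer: $-1800$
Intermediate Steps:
$S = 0$ ($S = \left(-1\right) 0 \cdot 4 = 0 \cdot 4 = 0$)
$\left(S - 5\right) \left(4 - 10\right) \left(I{\left(-4 \right)} + 3\right) \left(-10\right) = \left(0 - 5\right) \left(4 - 10\right) \left(3 + 3\right) \left(-10\right) = \left(-5\right) \left(-6\right) 6 \left(-10\right) = 30 \cdot 6 \left(-10\right) = 180 \left(-10\right) = -1800$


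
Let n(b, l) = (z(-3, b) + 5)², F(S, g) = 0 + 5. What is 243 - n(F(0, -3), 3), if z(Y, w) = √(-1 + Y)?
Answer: 222 - 20*I ≈ 222.0 - 20.0*I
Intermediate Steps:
F(S, g) = 5
n(b, l) = (5 + 2*I)² (n(b, l) = (√(-1 - 3) + 5)² = (√(-4) + 5)² = (2*I + 5)² = (5 + 2*I)²)
243 - n(F(0, -3), 3) = 243 - (21 + 20*I) = 243 + (-21 - 20*I) = 222 - 20*I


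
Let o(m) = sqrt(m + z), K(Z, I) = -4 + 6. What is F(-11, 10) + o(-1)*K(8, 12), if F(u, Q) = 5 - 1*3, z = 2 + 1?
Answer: 2 + 2*sqrt(2) ≈ 4.8284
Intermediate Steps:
K(Z, I) = 2
z = 3
F(u, Q) = 2 (F(u, Q) = 5 - 3 = 2)
o(m) = sqrt(3 + m) (o(m) = sqrt(m + 3) = sqrt(3 + m))
F(-11, 10) + o(-1)*K(8, 12) = 2 + sqrt(3 - 1)*2 = 2 + sqrt(2)*2 = 2 + 2*sqrt(2)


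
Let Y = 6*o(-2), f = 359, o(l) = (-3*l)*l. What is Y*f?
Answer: -25848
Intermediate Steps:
o(l) = -3*l**2
Y = -72 (Y = 6*(-3*(-2)**2) = 6*(-3*4) = 6*(-12) = -72)
Y*f = -72*359 = -25848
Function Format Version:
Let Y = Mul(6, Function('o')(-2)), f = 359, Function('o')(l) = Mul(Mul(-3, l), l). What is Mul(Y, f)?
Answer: -25848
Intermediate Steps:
Function('o')(l) = Mul(-3, Pow(l, 2))
Y = -72 (Y = Mul(6, Mul(-3, Pow(-2, 2))) = Mul(6, Mul(-3, 4)) = Mul(6, -12) = -72)
Mul(Y, f) = Mul(-72, 359) = -25848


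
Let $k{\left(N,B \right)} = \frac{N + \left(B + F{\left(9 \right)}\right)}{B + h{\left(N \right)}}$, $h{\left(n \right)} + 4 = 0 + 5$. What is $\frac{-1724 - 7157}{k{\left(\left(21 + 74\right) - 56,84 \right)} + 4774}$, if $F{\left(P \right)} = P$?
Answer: $- \frac{754885}{405922} \approx -1.8597$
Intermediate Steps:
$h{\left(n \right)} = 1$ ($h{\left(n \right)} = -4 + \left(0 + 5\right) = -4 + 5 = 1$)
$k{\left(N,B \right)} = \frac{9 + B + N}{1 + B}$ ($k{\left(N,B \right)} = \frac{N + \left(B + 9\right)}{B + 1} = \frac{N + \left(9 + B\right)}{1 + B} = \frac{9 + B + N}{1 + B}$)
$\frac{-1724 - 7157}{k{\left(\left(21 + 74\right) - 56,84 \right)} + 4774} = \frac{-1724 - 7157}{\frac{9 + 84 + \left(\left(21 + 74\right) - 56\right)}{1 + 84} + 4774} = - \frac{8881}{\frac{9 + 84 + \left(95 - 56\right)}{85} + 4774} = - \frac{8881}{\frac{9 + 84 + 39}{85} + 4774} = - \frac{8881}{\frac{1}{85} \cdot 132 + 4774} = - \frac{8881}{\frac{132}{85} + 4774} = - \frac{8881}{\frac{405922}{85}} = \left(-8881\right) \frac{85}{405922} = - \frac{754885}{405922}$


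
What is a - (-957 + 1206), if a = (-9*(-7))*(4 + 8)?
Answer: 507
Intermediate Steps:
a = 756 (a = 63*12 = 756)
a - (-957 + 1206) = 756 - (-957 + 1206) = 756 - 1*249 = 756 - 249 = 507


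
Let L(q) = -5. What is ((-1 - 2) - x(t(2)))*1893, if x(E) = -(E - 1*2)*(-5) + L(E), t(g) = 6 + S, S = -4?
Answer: 3786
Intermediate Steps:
t(g) = 2 (t(g) = 6 - 4 = 2)
x(E) = -15 + 5*E (x(E) = -(E - 1*2)*(-5) - 5 = -(E - 2)*(-5) - 5 = -(-2 + E)*(-5) - 5 = (2 - E)*(-5) - 5 = (-10 + 5*E) - 5 = -15 + 5*E)
((-1 - 2) - x(t(2)))*1893 = ((-1 - 2) - (-15 + 5*2))*1893 = (-3 - (-15 + 10))*1893 = (-3 - 1*(-5))*1893 = (-3 + 5)*1893 = 2*1893 = 3786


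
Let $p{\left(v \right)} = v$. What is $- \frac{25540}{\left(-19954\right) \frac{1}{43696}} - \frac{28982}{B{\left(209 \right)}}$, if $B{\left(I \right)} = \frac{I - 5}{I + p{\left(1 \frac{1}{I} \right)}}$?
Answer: $\frac{253636361063}{9667713} \approx 26235.0$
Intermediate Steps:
$B{\left(I \right)} = \frac{-5 + I}{I + \frac{1}{I}}$ ($B{\left(I \right)} = \frac{I - 5}{I + 1 \frac{1}{I}} = \frac{-5 + I}{I + \frac{1}{I}}$)
$- \frac{25540}{\left(-19954\right) \frac{1}{43696}} - \frac{28982}{B{\left(209 \right)}} = - \frac{25540}{\left(-19954\right) \frac{1}{43696}} - \frac{28982}{209 \frac{1}{1 + 209^{2}} \left(-5 + 209\right)} = - \frac{25540}{\left(-19954\right) \frac{1}{43696}} - \frac{28982}{209 \frac{1}{1 + 43681} \cdot 204} = - \frac{25540}{- \frac{9977}{21848}} - \frac{28982}{209 \cdot \frac{1}{43682} \cdot 204} = \left(-25540\right) \left(- \frac{21848}{9977}\right) - \frac{28982}{209 \cdot \frac{1}{43682} \cdot 204} = \frac{557997920}{9977} - \frac{28982}{\frac{21318}{21841}} = \frac{557997920}{9977} - \frac{316497931}{10659} = \frac{253636361063}{9667713}$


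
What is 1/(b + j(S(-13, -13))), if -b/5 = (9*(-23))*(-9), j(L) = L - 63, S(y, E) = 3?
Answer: -1/9375 ≈ -0.00010667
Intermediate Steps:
j(L) = -63 + L
b = -9315 (b = -5*9*(-23)*(-9) = -(-1035)*(-9) = -5*1863 = -9315)
1/(b + j(S(-13, -13))) = 1/(-9315 + (-63 + 3)) = 1/(-9315 - 60) = 1/(-9375) = -1/9375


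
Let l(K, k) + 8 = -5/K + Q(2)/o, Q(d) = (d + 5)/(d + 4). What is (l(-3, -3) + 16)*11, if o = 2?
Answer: 451/4 ≈ 112.75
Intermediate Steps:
Q(d) = (5 + d)/(4 + d)
l(K, k) = -89/12 - 5/K (l(K, k) = -8 + (-5/K + ((5 + 2)/(4 + 2))/2) = -8 + (-5/K + (7/6)*(½)) = -8 + (-5/K + 7/12) = -8 + (7/12 - 5/K) = -89/12 - 5/K)
(l(-3, -3) + 16)*11 = ((-89/12 - 5/(-3)) + 16)*11 = ((-89/12 - 5*(-⅓)) + 16)*11 = ((-89/12 + 5/3) + 16)*11 = (-23/4 + 16)*11 = (41/4)*11 = 451/4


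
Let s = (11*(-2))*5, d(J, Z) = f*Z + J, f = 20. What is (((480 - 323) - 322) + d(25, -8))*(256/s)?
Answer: 7680/11 ≈ 698.18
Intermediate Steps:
d(J, Z) = J + 20*Z (d(J, Z) = 20*Z + J = J + 20*Z)
s = -110 (s = -22*5 = -110)
(((480 - 323) - 322) + d(25, -8))*(256/s) = (((480 - 323) - 322) + (25 + 20*(-8)))*(256/(-110)) = ((157 - 322) + (25 - 160))*(256*(-1/110)) = (-165 - 135)*(-128/55) = -300*(-128/55) = 7680/11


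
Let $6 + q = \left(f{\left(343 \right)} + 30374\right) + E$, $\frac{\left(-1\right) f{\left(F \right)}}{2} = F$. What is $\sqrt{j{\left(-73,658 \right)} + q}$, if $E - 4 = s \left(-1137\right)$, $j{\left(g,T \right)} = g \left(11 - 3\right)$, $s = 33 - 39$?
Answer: $2 \sqrt{8981} \approx 189.54$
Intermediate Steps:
$f{\left(F \right)} = - 2 F$
$s = -6$ ($s = 33 - 39 = -6$)
$j{\left(g,T \right)} = 8 g$ ($j{\left(g,T \right)} = g 8 = 8 g$)
$E = 6826$ ($E = 4 - -6822 = 4 + 6822 = 6826$)
$q = 36508$ ($q = -6 + \left(\left(\left(-2\right) 343 + 30374\right) + 6826\right) = -6 + \left(\left(-686 + 30374\right) + 6826\right) = -6 + \left(29688 + 6826\right) = -6 + 36514 = 36508$)
$\sqrt{j{\left(-73,658 \right)} + q} = \sqrt{8 \left(-73\right) + 36508} = \sqrt{-584 + 36508} = \sqrt{35924} = 2 \sqrt{8981}$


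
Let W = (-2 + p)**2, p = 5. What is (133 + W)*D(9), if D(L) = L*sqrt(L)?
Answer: 3834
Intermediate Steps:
W = 9 (W = (-2 + 5)**2 = 3**2 = 9)
D(L) = L**(3/2)
(133 + W)*D(9) = (133 + 9)*9**(3/2) = 142*27 = 3834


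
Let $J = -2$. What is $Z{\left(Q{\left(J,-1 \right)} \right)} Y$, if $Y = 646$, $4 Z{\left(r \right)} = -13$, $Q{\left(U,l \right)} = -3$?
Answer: $- \frac{4199}{2} \approx -2099.5$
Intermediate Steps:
$Z{\left(r \right)} = - \frac{13}{4}$ ($Z{\left(r \right)} = \frac{1}{4} \left(-13\right) = - \frac{13}{4}$)
$Z{\left(Q{\left(J,-1 \right)} \right)} Y = \left(- \frac{13}{4}\right) 646 = - \frac{4199}{2}$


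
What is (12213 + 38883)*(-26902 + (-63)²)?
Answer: -1171784568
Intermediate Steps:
(12213 + 38883)*(-26902 + (-63)²) = 51096*(-26902 + 3969) = 51096*(-22933) = -1171784568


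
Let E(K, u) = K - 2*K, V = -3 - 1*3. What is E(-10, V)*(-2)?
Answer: -20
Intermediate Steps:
V = -6 (V = -3 - 3 = -6)
E(K, u) = -K
E(-10, V)*(-2) = -1*(-10)*(-2) = 10*(-2) = -20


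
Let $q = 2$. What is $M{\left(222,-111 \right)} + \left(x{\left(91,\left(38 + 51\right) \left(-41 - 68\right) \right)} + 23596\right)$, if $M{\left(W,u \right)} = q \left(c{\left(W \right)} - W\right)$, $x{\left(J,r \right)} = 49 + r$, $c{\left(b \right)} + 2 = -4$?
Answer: $13488$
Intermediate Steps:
$c{\left(b \right)} = -6$ ($c{\left(b \right)} = -2 - 4 = -6$)
$M{\left(W,u \right)} = -12 - 2 W$ ($M{\left(W,u \right)} = 2 \left(-6 - W\right) = -12 - 2 W$)
$M{\left(222,-111 \right)} + \left(x{\left(91,\left(38 + 51\right) \left(-41 - 68\right) \right)} + 23596\right) = \left(-12 - 444\right) + \left(\left(49 + \left(38 + 51\right) \left(-41 - 68\right)\right) + 23596\right) = \left(-12 - 444\right) + \left(\left(49 + 89 \left(-109\right)\right) + 23596\right) = -456 + \left(\left(49 - 9701\right) + 23596\right) = -456 + \left(-9652 + 23596\right) = -456 + 13944 = 13488$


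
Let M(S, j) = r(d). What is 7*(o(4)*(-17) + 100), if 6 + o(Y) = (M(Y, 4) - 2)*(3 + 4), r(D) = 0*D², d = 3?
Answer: 3080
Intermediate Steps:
r(D) = 0
M(S, j) = 0
o(Y) = -20 (o(Y) = -6 + (0 - 2)*(3 + 4) = -6 - 2*7 = -6 - 14 = -20)
7*(o(4)*(-17) + 100) = 7*(-20*(-17) + 100) = 7*(340 + 100) = 7*440 = 3080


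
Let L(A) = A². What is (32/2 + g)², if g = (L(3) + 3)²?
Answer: 25600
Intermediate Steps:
g = 144 (g = (3² + 3)² = (9 + 3)² = 12² = 144)
(32/2 + g)² = (32/2 + 144)² = (32*(½) + 144)² = (16 + 144)² = 160² = 25600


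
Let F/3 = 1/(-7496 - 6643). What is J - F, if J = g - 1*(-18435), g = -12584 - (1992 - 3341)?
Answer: 33933601/4713 ≈ 7200.0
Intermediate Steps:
g = -11235 (g = -12584 - 1*(-1349) = -12584 + 1349 = -11235)
J = 7200 (J = -11235 - 1*(-18435) = -11235 + 18435 = 7200)
F = -1/4713 (F = 3/(-7496 - 6643) = 3/(-14139) = 3*(-1/14139) = -1/4713 ≈ -0.00021218)
J - F = 7200 - 1*(-1/4713) = 7200 + 1/4713 = 33933601/4713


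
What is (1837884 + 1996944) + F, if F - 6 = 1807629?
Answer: 5642463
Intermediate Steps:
F = 1807635 (F = 6 + 1807629 = 1807635)
(1837884 + 1996944) + F = (1837884 + 1996944) + 1807635 = 3834828 + 1807635 = 5642463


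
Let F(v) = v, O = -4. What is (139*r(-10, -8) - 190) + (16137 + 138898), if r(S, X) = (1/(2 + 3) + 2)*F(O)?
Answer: 768109/5 ≈ 1.5362e+5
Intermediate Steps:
r(S, X) = -44/5 (r(S, X) = (1/(2 + 3) + 2)*(-4) = (1/5 + 2)*(-4) = (⅕ + 2)*(-4) = (11/5)*(-4) = -44/5)
(139*r(-10, -8) - 190) + (16137 + 138898) = (139*(-44/5) - 190) + (16137 + 138898) = (-6116/5 - 190) + 155035 = -7066/5 + 155035 = 768109/5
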